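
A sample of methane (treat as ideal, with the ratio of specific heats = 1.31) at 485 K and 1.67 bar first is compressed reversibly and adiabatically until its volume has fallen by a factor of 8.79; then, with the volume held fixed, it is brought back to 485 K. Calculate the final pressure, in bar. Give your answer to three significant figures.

Adiabatic step (PV^γ = const): P₂ = 1.67×8.79^(1.31) = 28.8 bar; T₂ = 485×8.79^(0.31) = 951.4 K.
Isochoric: P₃ = P₂(T₃/T₂) = 28.8 × (485/951.4) = 14.68 bar.

P₃ ≈ 14.7 bar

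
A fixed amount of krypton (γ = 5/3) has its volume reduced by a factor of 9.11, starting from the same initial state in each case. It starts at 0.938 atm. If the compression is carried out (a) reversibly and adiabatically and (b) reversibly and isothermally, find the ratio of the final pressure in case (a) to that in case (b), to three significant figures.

Isothermal: P_b = P₁(V₁/V₂) = 0.938×9.11.
Adiabatic: P_a = P₁(V₁/V₂)^γ = 0.938×9.11^(5/3).
P_a/P_b = (V₁/V₂)^(γ−1) = 9.11^(2/3) = 4.362.

P_adiabatic / P_isothermal ≈ 4.36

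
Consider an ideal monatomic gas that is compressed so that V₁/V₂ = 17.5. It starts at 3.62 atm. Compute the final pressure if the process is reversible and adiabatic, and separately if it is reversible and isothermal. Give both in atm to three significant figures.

adiabatic: 427 atm; isothermal: 63.4 atm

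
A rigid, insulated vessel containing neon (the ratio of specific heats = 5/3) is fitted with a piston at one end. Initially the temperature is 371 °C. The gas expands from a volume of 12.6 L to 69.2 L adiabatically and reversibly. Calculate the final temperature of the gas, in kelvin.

Adiabatic: T₁V₁^(γ−1) = T₂V₂^(γ−1) ⇒ T₂ = T₁ (V₁/V₂)^(γ−1).
T₁ = 371 °C = 644.1 K.
T₂ = 644.1 × (12.6/69.2)^(2/3) = 206.9 K.

T₂ ≈ 207 K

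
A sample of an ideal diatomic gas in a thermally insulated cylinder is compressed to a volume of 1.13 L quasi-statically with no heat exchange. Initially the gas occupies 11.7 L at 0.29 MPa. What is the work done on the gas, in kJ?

W ≈ 13.1 kJ

γ = 7/5 for a diatomic ideal gas.
P₂ = P₁(V₁/V₂)^γ = 0.29×(11.7/1.13)^(7/5) = 7.648 MPa.
For a reversible adiabat, W_by_gas = (P₁V₁ − P₂V₂)/(γ−1).
W_by = (290000×0.0117 − 7.648×10^6×0.00113) / (2/5) = -13120 J.
W_on_gas = −W_by = 13120 J.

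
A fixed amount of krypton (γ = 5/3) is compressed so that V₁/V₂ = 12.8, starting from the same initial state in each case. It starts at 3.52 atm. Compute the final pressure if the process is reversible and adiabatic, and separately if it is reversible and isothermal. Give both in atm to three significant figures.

Isothermal: P₂ = P₁(V₁/V₂) = 3.52×12.8 = 45.06 atm.
Adiabatic: P₂ = P₁(V₁/V₂)^γ = 3.52×12.8^(5/3) = 246.5 atm.

adiabatic: 247 atm; isothermal: 45.1 atm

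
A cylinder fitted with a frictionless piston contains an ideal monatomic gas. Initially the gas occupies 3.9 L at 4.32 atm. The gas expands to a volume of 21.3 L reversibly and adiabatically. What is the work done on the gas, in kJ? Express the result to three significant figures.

γ = 5/3 for a monatomic ideal gas.
P₂ = P₁(V₁/V₂)^γ = 4.32×(3.9/21.3)^(5/3) = 0.2551 atm.
For a reversible adiabat, W_by_gas = (P₁V₁ − P₂V₂)/(γ−1).
W_by = (437700×0.0039 − 25840×0.0213) / (2/3) = 1735 J.
W_on_gas = −W_by = -1735 J.

W ≈ -1.74 kJ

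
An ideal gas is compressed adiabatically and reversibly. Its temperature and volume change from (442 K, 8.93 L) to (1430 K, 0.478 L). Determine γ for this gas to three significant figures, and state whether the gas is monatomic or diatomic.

TV^(γ−1) = const ⇒ γ − 1 = ln(T₂/T₁) / ln(V₁/V₂).
γ = 1 + ln(1430/442) / ln(8.93/0.478) = 1.401.
γ ≈ 1.40 is close to 7/5, so the gas is diatomic.

γ ≈ 1.40; diatomic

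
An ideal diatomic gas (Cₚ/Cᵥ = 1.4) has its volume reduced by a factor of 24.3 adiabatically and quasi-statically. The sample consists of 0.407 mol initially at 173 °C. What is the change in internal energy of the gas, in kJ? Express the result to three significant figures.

ΔU ≈ 9.75 kJ

For a reversible adiabat TV^(γ−1) is constant, so T₂ = T₁ (V₁/V₂)^(γ−1).
T₁ = 173 °C = 446.1 K.
T₂ = 446.1 × 24.3^(0.4) = 1599 K.
Q = 0, so ΔU = W_on_gas = nCᵥΔT with Cᵥ = R/(γ−1) = 20.79 J/(mol·K).
ΔU = 0.407 × 20.79 × (1599 − 446.1) = 9749 J.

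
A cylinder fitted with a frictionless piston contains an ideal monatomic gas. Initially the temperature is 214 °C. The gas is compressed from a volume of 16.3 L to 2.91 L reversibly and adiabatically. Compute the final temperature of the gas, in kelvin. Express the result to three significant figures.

For a reversible adiabat TV^(γ−1) is constant, so T₂ = T₁ (V₁/V₂)^(γ−1).
For a monatomic ideal gas γ = 5/3, so γ−1 = 2/3.
T₁ = 214 °C = 487.1 K.
T₂ = 487.1 × (16.3/2.91)^(2/3) = 1536 K.

T₂ ≈ 1540 K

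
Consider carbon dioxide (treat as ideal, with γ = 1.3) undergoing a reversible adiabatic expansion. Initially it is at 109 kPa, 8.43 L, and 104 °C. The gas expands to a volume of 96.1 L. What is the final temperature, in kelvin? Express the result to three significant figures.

Adiabatic: T₁V₁^(γ−1) = T₂V₂^(γ−1) ⇒ T₂ = T₁ (V₁/V₂)^(γ−1).
T₁ = 104 °C = 377.1 K.
T₂ = 377.1 × (8.43/96.1)^(0.3) = 181.7 K.

T₂ ≈ 182 K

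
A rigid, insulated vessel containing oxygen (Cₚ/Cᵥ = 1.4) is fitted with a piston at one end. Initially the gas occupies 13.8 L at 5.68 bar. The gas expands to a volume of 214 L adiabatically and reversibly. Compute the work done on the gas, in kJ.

P₂ = P₁(V₁/V₂)^γ = 5.68×(13.8/214)^(1.4) = 0.1223 bar.
For a reversible adiabat, W_by_gas = (P₁V₁ − P₂V₂)/(γ−1).
W_by = (568000×0.0138 − 12230×0.214) / (0.4) = 13050 J.
W_on_gas = −W_by = -13050 J.

W ≈ -13.1 kJ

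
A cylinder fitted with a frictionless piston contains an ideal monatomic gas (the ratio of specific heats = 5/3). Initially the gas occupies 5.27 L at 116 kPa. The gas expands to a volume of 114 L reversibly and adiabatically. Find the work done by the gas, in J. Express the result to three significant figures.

P₂ = P₁(V₁/V₂)^γ = 116×(5.27/114)^(5/3) = 0.6907 kPa.
For a reversible adiabat, W_by_gas = (P₁V₁ − P₂V₂)/(γ−1).
W_by = (116000×0.00527 − 690.7×0.114) / (2/3) = 798.9 J.

W ≈ 799 J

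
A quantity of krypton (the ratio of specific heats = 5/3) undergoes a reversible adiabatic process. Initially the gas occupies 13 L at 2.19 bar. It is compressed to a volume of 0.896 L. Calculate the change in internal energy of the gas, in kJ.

ΔU ≈ 21.1 kJ

P₂ = P₁(V₁/V₂)^γ = 2.19×(13/0.896)^(5/3) = 189 bar.
For a reversible adiabat, W_by_gas = (P₁V₁ − P₂V₂)/(γ−1).
W_by = (219000×0.013 − 1.89×10^7×0.000896) / (2/3) = -21130 J.
Q = 0 ⇒ ΔU = −W_by = 21130 J.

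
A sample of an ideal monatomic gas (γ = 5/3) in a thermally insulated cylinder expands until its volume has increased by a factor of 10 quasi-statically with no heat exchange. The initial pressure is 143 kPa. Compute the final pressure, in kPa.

P₂ ≈ 3.08 kPa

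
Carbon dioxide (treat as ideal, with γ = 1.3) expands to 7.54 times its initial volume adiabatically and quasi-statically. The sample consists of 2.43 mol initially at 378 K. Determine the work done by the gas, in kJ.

For a reversible adiabat TV^(γ−1) is constant, so T₂ = T₁ (V₁/V₂)^(γ−1).
T₂ = 378 × (1/7.54)^(0.3) = 206.2 K.
Q = 0, so ΔU = W_on_gas = nCᵥΔT with Cᵥ = R/(γ−1) = 27.71 J/(mol·K).
ΔU = 2.43 × 27.71 × (206.2 − 378) = -11570 J.
Work done by the gas = −ΔU = 11570 J.

W ≈ 11.6 kJ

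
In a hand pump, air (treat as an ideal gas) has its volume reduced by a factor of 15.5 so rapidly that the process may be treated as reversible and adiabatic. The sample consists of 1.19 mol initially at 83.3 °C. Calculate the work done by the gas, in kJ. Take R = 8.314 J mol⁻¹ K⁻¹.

W ≈ -17.6 kJ

For a reversible adiabat TV^(γ−1) is constant, so T₂ = T₁ (V₁/V₂)^(γ−1).
γ = 7/5 for a diatomic ideal gas, so γ−1 = 2/5.
T₁ = 83.3 °C = 356.4 K.
T₂ = 356.4 × 15.5^(2/5) = 1067 K.
Q = 0, so ΔU = W_on_gas = nCᵥΔT with Cᵥ = R/(γ−1) = 20.79 J/(mol·K).
ΔU = 1.19 × 20.79 × (1067 − 356.4) = 17570 J.
Work done by the gas = −ΔU = -17570 J.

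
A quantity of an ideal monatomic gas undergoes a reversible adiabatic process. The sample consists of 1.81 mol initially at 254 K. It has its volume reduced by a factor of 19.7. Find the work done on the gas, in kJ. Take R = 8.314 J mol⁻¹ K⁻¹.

W ≈ 36.1 kJ

For a reversible adiabat TV^(γ−1) is constant, so T₂ = T₁ (V₁/V₂)^(γ−1).
γ = 5/3 for a monatomic ideal gas, so γ−1 = 2/3.
T₂ = 254 × 19.7^(2/3) = 1853 K.
Q = 0, so ΔU = W_on_gas = nCᵥΔT with Cᵥ = R/(γ−1) = 12.47 J/(mol·K).
ΔU = 1.81 × 12.47 × (1853 − 254) = 36090 J.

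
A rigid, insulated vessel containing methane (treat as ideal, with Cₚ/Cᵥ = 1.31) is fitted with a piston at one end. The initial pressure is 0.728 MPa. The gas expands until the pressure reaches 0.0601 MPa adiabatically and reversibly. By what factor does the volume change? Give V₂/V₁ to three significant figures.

V₂/V₁ ≈ 6.71

From PV^γ = const, V₂/V₁ = (P₁/P₂)^(1/γ).
V₂/V₁ = (0.728/0.0601)^(0.763) = 6.713.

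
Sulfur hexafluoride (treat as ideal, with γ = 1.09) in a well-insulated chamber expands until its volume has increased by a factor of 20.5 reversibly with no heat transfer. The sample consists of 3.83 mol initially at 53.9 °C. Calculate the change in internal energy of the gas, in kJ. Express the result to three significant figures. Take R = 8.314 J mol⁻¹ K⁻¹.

ΔU ≈ -27.5 kJ

For a reversible adiabat TV^(γ−1) is constant, so T₂ = T₁ (V₁/V₂)^(γ−1).
T₁ = 53.9 °C = 327 K.
T₂ = 327 × (1/20.5)^(0.09) = 249.2 K.
Q = 0, so ΔU = W_on_gas = nCᵥΔT with Cᵥ = R/(γ−1) = 92.38 J/(mol·K).
ΔU = 3.83 × 92.38 × (249.2 − 327) = -27540 J.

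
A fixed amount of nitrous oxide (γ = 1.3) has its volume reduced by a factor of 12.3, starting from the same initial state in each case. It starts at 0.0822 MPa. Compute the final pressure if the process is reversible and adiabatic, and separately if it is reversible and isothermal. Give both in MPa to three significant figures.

Isothermal: P₂ = P₁(V₁/V₂) = 0.0822×12.3 = 1.011 MPa.
Adiabatic: P₂ = P₁(V₁/V₂)^γ = 0.0822×12.3^(1.3) = 2.147 MPa.

adiabatic: 2.15 MPa; isothermal: 1.01 MPa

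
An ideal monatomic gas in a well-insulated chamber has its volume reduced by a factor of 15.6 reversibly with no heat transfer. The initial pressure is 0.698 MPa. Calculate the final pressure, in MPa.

P₂ ≈ 68.0 MPa

Adiabatic: P₁V₁^γ = P₂V₂^γ ⇒ P₂ = P₁ (V₁/V₂)^γ.
For a monatomic ideal gas γ = 5/3.
P₂ = 0.698 × 15.6^(5/3) = 67.98 MPa.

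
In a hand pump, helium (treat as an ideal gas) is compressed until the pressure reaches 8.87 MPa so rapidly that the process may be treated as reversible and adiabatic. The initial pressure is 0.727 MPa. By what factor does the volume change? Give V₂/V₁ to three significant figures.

V₂/V₁ ≈ 0.223

From PV^γ = const, V₂/V₁ = (P₁/P₂)^(1/γ).
For a monatomic ideal gas γ = 5/3.
V₂/V₁ = (0.727/8.87)^(3/5) = 0.2229.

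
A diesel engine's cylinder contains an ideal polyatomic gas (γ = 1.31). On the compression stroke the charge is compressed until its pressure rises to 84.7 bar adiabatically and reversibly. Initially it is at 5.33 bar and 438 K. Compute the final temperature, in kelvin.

T₂ ≈ 843 K

Adiabatic: T₂/T₁ = (P₂/P₁)^((γ−1)/γ).
T₂ = 438 × (84.7/5.33)^(0.237) = 842.8 K.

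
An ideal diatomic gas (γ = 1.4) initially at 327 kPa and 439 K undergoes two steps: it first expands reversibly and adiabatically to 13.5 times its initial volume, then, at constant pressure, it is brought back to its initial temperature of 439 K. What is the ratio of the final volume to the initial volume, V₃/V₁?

V₃/V₁ ≈ 38.2

Adiabatic step: V₂/V₁ = 13.5; T₂ = T₁·(1/13.5)^(0.4) = 155 K.
Isobaric step: V₃/V₂ = T₃/T₂ = 439/155.
V₃/V₁ = (V₂/V₁)(V₃/V₂) = 13.5 × (439/155) = 38.24.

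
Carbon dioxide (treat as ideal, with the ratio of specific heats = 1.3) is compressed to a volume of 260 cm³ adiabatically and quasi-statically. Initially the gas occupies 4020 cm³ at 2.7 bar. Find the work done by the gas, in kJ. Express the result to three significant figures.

P₂ = P₁(V₁/V₂)^γ = 2.7×(4020/260)^(1.3) = 94.93 bar.
For a reversible adiabat, W_by_gas = (P₁V₁ − P₂V₂)/(γ−1).
W_by = (270000×0.00402 − 9.493×10^6×0.00026) / (0.3) = -4609 J.

W ≈ -4.61 kJ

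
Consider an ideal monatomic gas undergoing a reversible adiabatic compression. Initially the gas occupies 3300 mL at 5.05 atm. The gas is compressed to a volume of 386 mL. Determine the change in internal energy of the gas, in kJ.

ΔU ≈ 8.06 kJ

γ = 5/3 for a monatomic ideal gas.
P₂ = P₁(V₁/V₂)^γ = 5.05×(3300/386)^(5/3) = 180.5 atm.
For a reversible adiabat, W_by_gas = (P₁V₁ − P₂V₂)/(γ−1).
W_by = (511700×0.0033 − 1.829×10^7×0.000386) / (2/3) = -8057 J.
Q = 0 ⇒ ΔU = −W_by = 8057 J.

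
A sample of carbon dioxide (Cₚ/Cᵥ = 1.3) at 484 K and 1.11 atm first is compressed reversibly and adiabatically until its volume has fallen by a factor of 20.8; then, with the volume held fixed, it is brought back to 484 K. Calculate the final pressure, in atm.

P₃ ≈ 23.1 atm

Adiabatic step (PV^γ = const): P₂ = 1.11×20.8^(1.3) = 57.39 atm; T₂ = 484×20.8^(0.3) = 1203 K.
Isochoric: P₃ = P₂(T₃/T₂) = 57.39 × (484/1203) = 23.09 atm.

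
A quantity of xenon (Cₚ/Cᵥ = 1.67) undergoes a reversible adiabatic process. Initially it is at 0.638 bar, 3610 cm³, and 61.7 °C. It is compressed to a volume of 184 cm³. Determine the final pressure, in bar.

P₂ ≈ 92.0 bar

Since PV^γ is constant along a reversible adiabat, P₂ = P₁ (V₁/V₂)^γ.
P₂ = 0.638 × (3610/184)^(1.67) = 91.96 bar.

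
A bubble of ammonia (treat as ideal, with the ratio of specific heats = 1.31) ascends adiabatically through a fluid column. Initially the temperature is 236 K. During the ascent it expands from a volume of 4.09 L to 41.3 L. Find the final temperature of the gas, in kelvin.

T₂ ≈ 115 K

Adiabatic: T₁V₁^(γ−1) = T₂V₂^(γ−1) ⇒ T₂ = T₁ (V₁/V₂)^(γ−1).
T₂ = 236 × (4.09/41.3)^(0.31) = 115.2 K.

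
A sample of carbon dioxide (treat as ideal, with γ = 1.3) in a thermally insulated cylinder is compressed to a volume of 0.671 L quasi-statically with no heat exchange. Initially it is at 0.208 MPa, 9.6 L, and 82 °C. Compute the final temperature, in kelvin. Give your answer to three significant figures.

Adiabatic: T₁V₁^(γ−1) = T₂V₂^(γ−1) ⇒ T₂ = T₁ (V₁/V₂)^(γ−1).
T₁ = 82 °C = 355.1 K.
T₂ = 355.1 × (9.6/0.671)^(0.3) = 789 K.

T₂ ≈ 789 K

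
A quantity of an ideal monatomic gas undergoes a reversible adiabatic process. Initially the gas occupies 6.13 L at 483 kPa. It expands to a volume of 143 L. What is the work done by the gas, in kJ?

γ = 5/3 for a monatomic ideal gas.
P₂ = P₁(V₁/V₂)^γ = 483×(6.13/143)^(5/3) = 2.536 kPa.
For a reversible adiabat, W_by_gas = (P₁V₁ − P₂V₂)/(γ−1).
W_by = (483000×0.00613 − 2536×0.143) / (2/3) = 3897 J.

W ≈ 3.90 kJ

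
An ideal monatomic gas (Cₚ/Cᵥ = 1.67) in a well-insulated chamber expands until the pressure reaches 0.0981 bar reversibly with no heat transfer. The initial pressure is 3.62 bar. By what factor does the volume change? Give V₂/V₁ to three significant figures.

V₂/V₁ ≈ 8.68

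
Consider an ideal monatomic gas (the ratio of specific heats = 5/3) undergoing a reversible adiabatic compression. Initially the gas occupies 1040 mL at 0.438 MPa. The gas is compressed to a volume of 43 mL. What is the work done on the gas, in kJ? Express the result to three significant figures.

P₂ = P₁(V₁/V₂)^γ = 0.438×(1040/43)^(5/3) = 88.6 MPa.
For a reversible adiabat, W_by_gas = (P₁V₁ − P₂V₂)/(γ−1).
W_by = (438000×0.00104 − 8.86×10^7×4.3×10^-5) / (2/3) = -5031 J.
W_on_gas = −W_by = 5031 J.

W ≈ 5.03 kJ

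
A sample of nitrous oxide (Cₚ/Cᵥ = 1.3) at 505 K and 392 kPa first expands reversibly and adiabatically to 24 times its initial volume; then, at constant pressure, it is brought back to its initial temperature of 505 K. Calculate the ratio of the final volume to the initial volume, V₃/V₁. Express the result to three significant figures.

V₃/V₁ ≈ 62.3

Adiabatic step: V₂/V₁ = 24; T₂ = T₁·(1/24)^(0.3) = 194.6 K.
Isobaric step: V₃/V₂ = T₃/T₂ = 505/194.6.
V₃/V₁ = (V₂/V₁)(V₃/V₂) = 24 × (505/194.6) = 62.27.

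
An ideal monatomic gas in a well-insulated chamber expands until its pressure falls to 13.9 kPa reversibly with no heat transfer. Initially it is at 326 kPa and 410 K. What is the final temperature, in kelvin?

T₂ ≈ 116 K

Adiabatic: T₂/T₁ = (P₂/P₁)^((γ−1)/γ).
For a monatomic ideal gas γ = 5/3, so (γ−1)/γ = 2/5.
T₂ = 410 × (13.9/326)^(2/5) = 116.1 K.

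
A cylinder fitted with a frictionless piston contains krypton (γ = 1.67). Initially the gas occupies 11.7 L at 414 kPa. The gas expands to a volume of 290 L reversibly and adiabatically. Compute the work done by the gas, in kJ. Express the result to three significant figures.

W ≈ 6.39 kJ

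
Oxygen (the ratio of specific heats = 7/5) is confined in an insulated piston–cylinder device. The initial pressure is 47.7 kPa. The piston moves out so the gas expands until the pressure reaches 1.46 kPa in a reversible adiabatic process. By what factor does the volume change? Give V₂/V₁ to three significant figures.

From PV^γ = const, V₂/V₁ = (P₁/P₂)^(1/γ).
V₂/V₁ = (47.7/1.46)^(5/7) = 12.07.

V₂/V₁ ≈ 12.1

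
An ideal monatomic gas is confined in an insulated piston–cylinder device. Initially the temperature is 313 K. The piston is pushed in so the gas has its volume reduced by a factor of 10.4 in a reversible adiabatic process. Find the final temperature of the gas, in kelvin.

T₂ ≈ 1490 K

For a reversible adiabat TV^(γ−1) is constant, so T₂ = T₁ (V₁/V₂)^(γ−1).
For a monatomic ideal gas γ = 5/3, so γ−1 = 2/3.
T₂ = 313 × 10.4^(2/3) = 1491 K.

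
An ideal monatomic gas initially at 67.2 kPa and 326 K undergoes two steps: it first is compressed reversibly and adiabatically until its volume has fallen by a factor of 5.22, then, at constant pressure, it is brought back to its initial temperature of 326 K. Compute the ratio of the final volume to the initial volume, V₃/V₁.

For a monatomic ideal gas γ = 5/3.
Adiabatic step: V₂/V₁ = 0.1916; T₂ = T₁·5.22^(2/3) = 981 K.
Isobaric step: V₃/V₂ = T₃/T₂ = 326/981.
V₃/V₁ = (V₂/V₁)(V₃/V₂) = 0.1916 × (326/981) = 0.06366.

V₃/V₁ ≈ 0.0637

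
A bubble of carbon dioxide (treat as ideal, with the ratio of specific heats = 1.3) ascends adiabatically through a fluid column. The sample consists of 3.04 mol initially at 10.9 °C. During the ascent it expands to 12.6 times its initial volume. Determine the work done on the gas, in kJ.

W ≈ -12.7 kJ

For a reversible adiabat TV^(γ−1) is constant, so T₂ = T₁ (V₁/V₂)^(γ−1).
T₁ = 10.9 °C = 284 K.
T₂ = 284 × (1/12.6)^(0.3) = 132.8 K.
Q = 0, so ΔU = W_on_gas = nCᵥΔT with Cᵥ = R/(γ−1) = 27.71 J/(mol·K).
ΔU = 3.04 × 27.71 × (132.8 − 284) = -12740 J.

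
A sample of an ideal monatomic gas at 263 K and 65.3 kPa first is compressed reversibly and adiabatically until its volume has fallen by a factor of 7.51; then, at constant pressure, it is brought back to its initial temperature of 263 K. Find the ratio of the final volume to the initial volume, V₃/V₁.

For a monatomic ideal gas γ = 5/3.
Adiabatic step: V₂/V₁ = 0.1332; T₂ = T₁·7.51^(2/3) = 1009 K.
Isobaric step: V₃/V₂ = T₃/T₂ = 263/1009.
V₃/V₁ = (V₂/V₁)(V₃/V₂) = 0.1332 × (263/1009) = 0.03472.

V₃/V₁ ≈ 0.0347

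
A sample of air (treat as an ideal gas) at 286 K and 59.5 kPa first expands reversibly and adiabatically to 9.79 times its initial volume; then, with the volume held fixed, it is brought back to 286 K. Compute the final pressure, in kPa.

P₃ ≈ 6.08 kPa

For a diatomic ideal gas γ = 7/5.
Adiabatic step (PV^γ = const): P₂ = 59.5×(1/9.79)^(7/5) = 2.44 kPa; T₂ = 286×(1/9.79)^(2/5) = 114.8 K.
Isochoric: P₃ = P₂(T₃/T₂) = 2.44 × (286/114.8) = 6.078 kPa.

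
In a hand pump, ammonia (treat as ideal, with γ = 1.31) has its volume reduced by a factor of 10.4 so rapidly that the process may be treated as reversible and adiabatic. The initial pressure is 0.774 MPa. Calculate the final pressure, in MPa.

P₂ ≈ 16.6 MPa

Adiabatic: P₁V₁^γ = P₂V₂^γ ⇒ P₂ = P₁ (V₁/V₂)^γ.
P₂ = 0.774 × 10.4^(1.31) = 16.64 MPa.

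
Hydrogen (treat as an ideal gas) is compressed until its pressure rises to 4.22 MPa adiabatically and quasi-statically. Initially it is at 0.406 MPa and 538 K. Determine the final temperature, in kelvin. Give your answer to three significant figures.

Adiabatic: T₂/T₁ = (P₂/P₁)^((γ−1)/γ).
For a diatomic ideal gas γ = 7/5, so (γ−1)/γ = 2/7.
T₂ = 538 × (4.22/0.406)^(2/7) = 1050 K.

T₂ ≈ 1050 K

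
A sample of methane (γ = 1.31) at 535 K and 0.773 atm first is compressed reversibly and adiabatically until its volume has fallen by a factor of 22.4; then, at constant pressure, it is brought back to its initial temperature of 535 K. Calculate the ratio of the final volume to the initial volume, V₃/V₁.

V₃/V₁ ≈ 0.0170

Adiabatic step: V₂/V₁ = 0.04464; T₂ = T₁·22.4^(0.31) = 1403 K.
Isobaric step: V₃/V₂ = T₃/T₂ = 535/1403.
V₃/V₁ = (V₂/V₁)(V₃/V₂) = 0.04464 × (535/1403) = 0.01703.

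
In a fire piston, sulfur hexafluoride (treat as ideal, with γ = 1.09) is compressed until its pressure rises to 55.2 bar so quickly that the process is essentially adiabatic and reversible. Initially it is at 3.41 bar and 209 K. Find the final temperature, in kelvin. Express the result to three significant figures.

T₂ ≈ 263 K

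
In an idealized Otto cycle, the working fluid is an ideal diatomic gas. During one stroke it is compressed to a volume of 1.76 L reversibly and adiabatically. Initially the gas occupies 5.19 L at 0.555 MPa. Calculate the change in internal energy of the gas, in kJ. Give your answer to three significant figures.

γ = 7/5 for a diatomic ideal gas.
P₂ = P₁(V₁/V₂)^γ = 0.555×(5.19/1.76)^(7/5) = 2.522 MPa.
For a reversible adiabat, W_by_gas = (P₁V₁ − P₂V₂)/(γ−1).
W_by = (555000×0.00519 − 2.522×10^6×0.00176) / (2/5) = -3897 J.
Q = 0 ⇒ ΔU = −W_by = 3897 J.

ΔU ≈ 3.90 kJ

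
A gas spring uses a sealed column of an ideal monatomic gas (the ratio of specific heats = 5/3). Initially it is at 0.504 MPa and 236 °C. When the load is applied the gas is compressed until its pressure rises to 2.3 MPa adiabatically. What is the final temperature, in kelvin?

Adiabatic: T₂/T₁ = (P₂/P₁)^((γ−1)/γ).
T₁ = 236 °C = 509.1 K.
T₂ = 509.1 × (2.3/0.504)^(2/5) = 934.5 K.

T₂ ≈ 934 K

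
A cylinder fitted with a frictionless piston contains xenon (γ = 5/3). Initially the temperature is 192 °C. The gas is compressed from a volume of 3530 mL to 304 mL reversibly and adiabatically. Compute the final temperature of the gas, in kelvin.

T₂ ≈ 2390 K

For a reversible adiabat TV^(γ−1) is constant, so T₂ = T₁ (V₁/V₂)^(γ−1).
T₁ = 192 °C = 465.1 K.
T₂ = 465.1 × (3530/304)^(2/3) = 2385 K.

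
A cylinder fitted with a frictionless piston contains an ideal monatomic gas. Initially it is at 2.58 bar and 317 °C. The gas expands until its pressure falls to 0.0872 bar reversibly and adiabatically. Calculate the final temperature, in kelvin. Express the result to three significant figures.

Adiabatic: T₂/T₁ = (P₂/P₁)^((γ−1)/γ).
For a monatomic ideal gas γ = 5/3, so (γ−1)/γ = 2/5.
T₁ = 317 °C = 590.1 K.
T₂ = 590.1 × (0.0872/2.58)^(2/5) = 152.2 K.

T₂ ≈ 152 K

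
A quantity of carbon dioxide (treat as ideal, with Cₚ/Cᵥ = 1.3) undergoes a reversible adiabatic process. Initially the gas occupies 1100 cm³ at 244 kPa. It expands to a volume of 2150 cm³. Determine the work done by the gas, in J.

W ≈ 163 J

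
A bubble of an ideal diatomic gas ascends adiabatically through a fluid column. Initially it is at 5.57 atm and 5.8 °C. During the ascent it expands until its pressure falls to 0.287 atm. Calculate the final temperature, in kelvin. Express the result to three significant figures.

Adiabatic: T₂/T₁ = (P₂/P₁)^((γ−1)/γ).
For a diatomic ideal gas γ = 7/5, so (γ−1)/γ = 2/7.
T₁ = 5.8 °C = 278.9 K.
T₂ = 278.9 × (0.287/5.57)^(2/7) = 119.5 K.

T₂ ≈ 120 K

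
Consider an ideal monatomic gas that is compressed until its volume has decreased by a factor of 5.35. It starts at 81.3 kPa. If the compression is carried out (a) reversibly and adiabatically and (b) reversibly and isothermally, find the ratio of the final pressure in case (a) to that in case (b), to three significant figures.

P_adiabatic / P_isothermal ≈ 3.06

For a monatomic ideal gas γ = 5/3.
Isothermal: P_b = P₁(V₁/V₂) = 81.3×5.35.
Adiabatic: P_a = P₁(V₁/V₂)^γ = 81.3×5.35^(5/3).
P_a/P_b = (V₁/V₂)^(γ−1) = 5.35^(2/3) = 3.059.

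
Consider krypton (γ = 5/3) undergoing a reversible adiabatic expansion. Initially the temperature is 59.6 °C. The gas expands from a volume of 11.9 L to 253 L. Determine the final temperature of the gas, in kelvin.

T₂ ≈ 43.4 K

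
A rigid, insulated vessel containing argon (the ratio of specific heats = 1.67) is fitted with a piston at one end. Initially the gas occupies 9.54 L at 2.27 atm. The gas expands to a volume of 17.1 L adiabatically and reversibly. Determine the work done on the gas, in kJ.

W ≈ -1.06 kJ

P₂ = P₁(V₁/V₂)^γ = 2.27×(9.54/17.1)^(1.67) = 0.8566 atm.
For a reversible adiabat, W_by_gas = (P₁V₁ − P₂V₂)/(γ−1).
W_by = (230000×0.00954 − 86790×0.0171) / (0.67) = 1060 J.
W_on_gas = −W_by = -1060 J.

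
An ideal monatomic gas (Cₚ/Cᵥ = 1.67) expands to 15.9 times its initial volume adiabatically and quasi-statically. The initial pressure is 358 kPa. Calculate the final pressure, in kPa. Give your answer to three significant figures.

Since PV^γ is constant along a reversible adiabat, P₂ = P₁ (V₁/V₂)^γ.
P₂ = 358 × (1/15.9)^(1.67) = 3.528 kPa.

P₂ ≈ 3.53 kPa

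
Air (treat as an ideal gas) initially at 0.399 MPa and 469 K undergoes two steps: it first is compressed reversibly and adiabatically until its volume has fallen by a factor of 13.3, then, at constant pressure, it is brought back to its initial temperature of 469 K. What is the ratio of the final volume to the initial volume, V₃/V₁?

For a diatomic ideal gas γ = 7/5.
Adiabatic step: V₂/V₁ = 0.07519; T₂ = T₁·13.3^(2/5) = 1320 K.
Isobaric step: V₃/V₂ = T₃/T₂ = 469/1320.
V₃/V₁ = (V₂/V₁)(V₃/V₂) = 0.07519 × (469/1320) = 0.02671.

V₃/V₁ ≈ 0.0267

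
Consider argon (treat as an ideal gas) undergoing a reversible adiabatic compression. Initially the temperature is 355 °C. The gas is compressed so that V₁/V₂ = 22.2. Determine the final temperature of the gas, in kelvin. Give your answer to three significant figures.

T₂ ≈ 4960 K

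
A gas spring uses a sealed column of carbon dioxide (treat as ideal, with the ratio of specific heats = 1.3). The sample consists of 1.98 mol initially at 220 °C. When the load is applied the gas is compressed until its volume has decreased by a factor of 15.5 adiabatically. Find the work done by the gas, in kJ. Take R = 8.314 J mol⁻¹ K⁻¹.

For a reversible adiabat TV^(γ−1) is constant, so T₂ = T₁ (V₁/V₂)^(γ−1).
T₁ = 220 °C = 493.1 K.
T₂ = 493.1 × 15.5^(0.3) = 1122 K.
Q = 0, so ΔU = W_on_gas = nCᵥΔT with Cᵥ = R/(γ−1) = 27.71 J/(mol·K).
ΔU = 1.98 × 27.71 × (1122 − 493.1) = 34520 J.
Work done by the gas = −ΔU = -34520 J.

W ≈ -34.5 kJ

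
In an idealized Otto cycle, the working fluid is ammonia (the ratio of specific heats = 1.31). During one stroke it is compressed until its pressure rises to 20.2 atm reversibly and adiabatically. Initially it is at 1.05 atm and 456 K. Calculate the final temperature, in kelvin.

Along an adiabat T P^((1−γ)/γ) is constant, so T₂ = T₁ (P₂/P₁)^((γ−1)/γ).
T₂ = 456 × (20.2/1.05)^(0.237) = 918 K.

T₂ ≈ 918 K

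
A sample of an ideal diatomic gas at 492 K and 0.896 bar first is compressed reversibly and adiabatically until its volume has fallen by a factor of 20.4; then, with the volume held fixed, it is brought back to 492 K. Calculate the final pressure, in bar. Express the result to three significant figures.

For a diatomic ideal gas γ = 7/5.
Adiabatic step (PV^γ = const): P₂ = 0.896×20.4^(7/5) = 61.06 bar; T₂ = 492×20.4^(2/5) = 1644 K.
Isochoric: P₃ = P₂(T₃/T₂) = 61.06 × (492/1644) = 18.28 bar.

P₃ ≈ 18.3 bar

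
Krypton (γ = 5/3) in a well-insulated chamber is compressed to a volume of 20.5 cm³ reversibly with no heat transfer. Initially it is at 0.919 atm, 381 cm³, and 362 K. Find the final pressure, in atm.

Adiabatic: P₁V₁^γ = P₂V₂^γ ⇒ P₂ = P₁ (V₁/V₂)^γ.
P₂ = 0.919 × (381/20.5)^(5/3) = 119.8 atm.

P₂ ≈ 120 atm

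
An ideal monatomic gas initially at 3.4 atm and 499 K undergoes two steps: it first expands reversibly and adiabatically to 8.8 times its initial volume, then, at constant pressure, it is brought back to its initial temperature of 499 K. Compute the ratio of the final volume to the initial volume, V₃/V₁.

For a monatomic ideal gas γ = 5/3.
Adiabatic step: V₂/V₁ = 8.8; T₂ = T₁·(1/8.8)^(2/3) = 117.1 K.
Isobaric step: V₃/V₂ = T₃/T₂ = 499/117.1.
V₃/V₁ = (V₂/V₁)(V₃/V₂) = 8.8 × (499/117.1) = 37.51.

V₃/V₁ ≈ 37.5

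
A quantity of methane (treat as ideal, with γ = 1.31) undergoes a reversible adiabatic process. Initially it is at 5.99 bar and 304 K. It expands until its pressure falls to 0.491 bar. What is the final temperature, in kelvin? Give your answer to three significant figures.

T₂ ≈ 168 K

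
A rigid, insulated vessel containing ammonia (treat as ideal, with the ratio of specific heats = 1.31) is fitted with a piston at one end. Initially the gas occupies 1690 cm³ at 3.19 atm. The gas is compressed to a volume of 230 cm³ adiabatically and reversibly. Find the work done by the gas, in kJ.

W ≈ -1.51 kJ

P₂ = P₁(V₁/V₂)^γ = 3.19×(1690/230)^(1.31) = 43.5 atm.
For a reversible adiabat, W_by_gas = (P₁V₁ − P₂V₂)/(γ−1).
W_by = (323200×0.00169 − 4.407×10^6×0.00023) / (0.31) = -1508 J.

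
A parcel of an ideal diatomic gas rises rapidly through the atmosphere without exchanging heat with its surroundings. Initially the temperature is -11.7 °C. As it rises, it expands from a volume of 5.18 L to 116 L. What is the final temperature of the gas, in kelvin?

T₂ ≈ 75.4 K

Adiabatic: T₁V₁^(γ−1) = T₂V₂^(γ−1) ⇒ T₂ = T₁ (V₁/V₂)^(γ−1).
For a diatomic ideal gas γ = 7/5, so γ−1 = 2/5.
T₁ = -11.7 °C = 261.4 K.
T₂ = 261.4 × (5.18/116)^(2/5) = 75.39 K.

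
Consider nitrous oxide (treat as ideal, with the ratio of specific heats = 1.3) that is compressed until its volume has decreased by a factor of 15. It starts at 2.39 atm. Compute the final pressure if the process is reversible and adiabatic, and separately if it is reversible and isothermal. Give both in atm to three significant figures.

adiabatic: 80.8 atm; isothermal: 35.9 atm

Isothermal: P₂ = P₁(V₁/V₂) = 2.39×15 = 35.85 atm.
Adiabatic: P₂ = P₁(V₁/V₂)^γ = 2.39×15^(1.3) = 80.78 atm.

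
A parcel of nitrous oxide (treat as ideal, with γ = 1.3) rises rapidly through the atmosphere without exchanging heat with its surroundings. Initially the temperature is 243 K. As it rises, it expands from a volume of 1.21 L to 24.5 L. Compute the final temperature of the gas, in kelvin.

T₂ ≈ 98.6 K

Adiabatic: T₁V₁^(γ−1) = T₂V₂^(γ−1) ⇒ T₂ = T₁ (V₁/V₂)^(γ−1).
T₂ = 243 × (1.21/24.5)^(0.3) = 98.56 K.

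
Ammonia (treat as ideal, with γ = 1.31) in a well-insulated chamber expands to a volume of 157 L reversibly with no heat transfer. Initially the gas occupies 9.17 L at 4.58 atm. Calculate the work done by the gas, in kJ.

W ≈ 8.04 kJ

P₂ = P₁(V₁/V₂)^γ = 4.58×(9.17/157)^(1.31) = 0.1109 atm.
For a reversible adiabat, W_by_gas = (P₁V₁ − P₂V₂)/(γ−1).
W_by = (464100×0.00917 − 11240×0.157) / (0.31) = 8036 J.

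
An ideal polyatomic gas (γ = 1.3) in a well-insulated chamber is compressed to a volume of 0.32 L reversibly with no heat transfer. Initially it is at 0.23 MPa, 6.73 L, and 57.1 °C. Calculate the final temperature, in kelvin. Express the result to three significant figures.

For a reversible adiabat TV^(γ−1) is constant, so T₂ = T₁ (V₁/V₂)^(γ−1).
T₁ = 57.1 °C = 330.2 K.
T₂ = 330.2 × (6.73/0.32)^(0.3) = 823.6 K.

T₂ ≈ 824 K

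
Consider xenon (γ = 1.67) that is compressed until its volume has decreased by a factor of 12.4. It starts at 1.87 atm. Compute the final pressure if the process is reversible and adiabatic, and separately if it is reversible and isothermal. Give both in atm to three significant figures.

Isothermal: P₂ = P₁(V₁/V₂) = 1.87×12.4 = 23.19 atm.
Adiabatic: P₂ = P₁(V₁/V₂)^γ = 1.87×12.4^(1.67) = 125.3 atm.

adiabatic: 125 atm; isothermal: 23.2 atm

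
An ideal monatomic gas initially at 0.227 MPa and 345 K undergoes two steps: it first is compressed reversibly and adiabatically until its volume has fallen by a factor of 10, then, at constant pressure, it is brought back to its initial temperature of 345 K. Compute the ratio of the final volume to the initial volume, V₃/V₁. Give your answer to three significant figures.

V₃/V₁ ≈ 0.0215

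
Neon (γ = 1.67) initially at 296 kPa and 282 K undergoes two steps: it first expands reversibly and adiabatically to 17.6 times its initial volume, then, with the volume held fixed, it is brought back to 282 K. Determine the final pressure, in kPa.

Adiabatic step (PV^γ = const): P₂ = 296×(1/17.6)^(1.67) = 2.462 kPa; T₂ = 282×(1/17.6)^(0.67) = 41.28 K.
Isochoric: P₃ = P₂(T₃/T₂) = 2.462 × (282/41.28) = 16.82 kPa.

P₃ ≈ 16.8 kPa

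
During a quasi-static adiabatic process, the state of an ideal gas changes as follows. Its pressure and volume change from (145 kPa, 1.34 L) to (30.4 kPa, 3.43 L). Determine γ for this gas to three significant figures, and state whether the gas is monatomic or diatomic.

γ ≈ 1.66; monatomic

PV^γ = const ⇒ γ = ln(P₂/P₁) / ln(V₁/V₂).
γ = ln(30.4/145) / ln(1.34/3.43) = 1.662.
γ ≈ 1.66 is close to 5/3, so the gas is monatomic.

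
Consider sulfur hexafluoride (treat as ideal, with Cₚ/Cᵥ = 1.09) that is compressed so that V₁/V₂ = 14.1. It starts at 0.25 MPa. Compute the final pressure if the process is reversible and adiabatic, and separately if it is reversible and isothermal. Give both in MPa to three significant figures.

Isothermal: P₂ = P₁(V₁/V₂) = 0.25×14.1 = 3.525 MPa.
Adiabatic: P₂ = P₁(V₁/V₂)^γ = 0.25×14.1^(1.09) = 4.473 MPa.

adiabatic: 4.47 MPa; isothermal: 3.52 MPa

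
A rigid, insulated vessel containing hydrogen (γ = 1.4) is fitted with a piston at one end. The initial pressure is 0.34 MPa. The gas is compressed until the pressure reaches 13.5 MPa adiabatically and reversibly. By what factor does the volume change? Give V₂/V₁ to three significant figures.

From PV^γ = const, V₂/V₁ = (P₁/P₂)^(1/γ).
V₂/V₁ = (0.34/13.5)^(0.714) = 0.0721.

V₂/V₁ ≈ 0.0721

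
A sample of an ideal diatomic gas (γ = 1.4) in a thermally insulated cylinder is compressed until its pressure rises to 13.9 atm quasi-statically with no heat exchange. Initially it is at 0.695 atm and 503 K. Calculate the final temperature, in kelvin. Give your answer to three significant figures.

T₂ ≈ 1180 K

Along an adiabat T P^((1−γ)/γ) is constant, so T₂ = T₁ (P₂/P₁)^((γ−1)/γ).
T₂ = 503 × (13.9/0.695)^(0.286) = 1184 K.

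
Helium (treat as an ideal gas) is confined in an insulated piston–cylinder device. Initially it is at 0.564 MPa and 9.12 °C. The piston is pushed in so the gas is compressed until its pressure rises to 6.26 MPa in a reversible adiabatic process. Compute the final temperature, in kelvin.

T₂ ≈ 739 K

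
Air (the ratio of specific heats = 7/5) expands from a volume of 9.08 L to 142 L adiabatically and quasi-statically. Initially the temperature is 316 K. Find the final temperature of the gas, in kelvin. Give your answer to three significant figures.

T₂ ≈ 105 K

Adiabatic: T₁V₁^(γ−1) = T₂V₂^(γ−1) ⇒ T₂ = T₁ (V₁/V₂)^(γ−1).
T₂ = 316 × (9.08/142)^(2/5) = 105.2 K.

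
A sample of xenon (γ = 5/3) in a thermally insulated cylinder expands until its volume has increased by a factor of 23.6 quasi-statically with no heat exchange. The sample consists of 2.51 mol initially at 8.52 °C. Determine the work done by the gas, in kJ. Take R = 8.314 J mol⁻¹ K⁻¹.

For a reversible adiabat TV^(γ−1) is constant, so T₂ = T₁ (V₁/V₂)^(γ−1).
T₁ = 8.52 °C = 281.7 K.
T₂ = 281.7 × (1/23.6)^(2/3) = 34.23 K.
Q = 0, so ΔU = W_on_gas = nCᵥΔT with Cᵥ = R/(γ−1) = 12.47 J/(mol·K).
ΔU = 2.51 × 12.47 × (34.23 − 281.7) = -7745 J.
Work done by the gas = −ΔU = 7745 J.

W ≈ 7.75 kJ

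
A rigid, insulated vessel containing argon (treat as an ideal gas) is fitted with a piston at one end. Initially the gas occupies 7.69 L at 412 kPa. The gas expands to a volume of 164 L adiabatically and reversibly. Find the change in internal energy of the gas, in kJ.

ΔU ≈ -4.13 kJ

γ = 5/3 for a monatomic ideal gas.
P₂ = P₁(V₁/V₂)^γ = 412×(7.69/164)^(5/3) = 2.512 kPa.
For a reversible adiabat, W_by_gas = (P₁V₁ − P₂V₂)/(γ−1).
W_by = (412000×0.00769 − 2512×0.164) / (2/3) = 4134 J.
Q = 0 ⇒ ΔU = −W_by = -4134 J.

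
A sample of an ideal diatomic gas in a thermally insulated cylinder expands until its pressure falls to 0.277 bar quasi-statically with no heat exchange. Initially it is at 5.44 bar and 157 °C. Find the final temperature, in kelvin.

T₂ ≈ 184 K

Along an adiabat T P^((1−γ)/γ) is constant, so T₂ = T₁ (P₂/P₁)^((γ−1)/γ).
For a diatomic ideal gas γ = 7/5, so (γ−1)/γ = 2/7.
T₁ = 157 °C = 430.1 K.
T₂ = 430.1 × (0.277/5.44)^(2/7) = 183.7 K.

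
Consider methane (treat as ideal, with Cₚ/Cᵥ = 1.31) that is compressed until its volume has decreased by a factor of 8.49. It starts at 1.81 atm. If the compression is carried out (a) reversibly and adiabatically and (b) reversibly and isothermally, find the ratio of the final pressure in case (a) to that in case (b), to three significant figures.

P_adiabatic / P_isothermal ≈ 1.94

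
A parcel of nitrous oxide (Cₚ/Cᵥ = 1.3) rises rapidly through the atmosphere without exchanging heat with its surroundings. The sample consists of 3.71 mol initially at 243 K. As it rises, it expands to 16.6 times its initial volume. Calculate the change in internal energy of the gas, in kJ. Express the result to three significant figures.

ΔU ≈ -14.2 kJ

For a reversible adiabat TV^(γ−1) is constant, so T₂ = T₁ (V₁/V₂)^(γ−1).
T₂ = 243 × (1/16.6)^(0.3) = 104.6 K.
Q = 0, so ΔU = W_on_gas = nCᵥΔT with Cᵥ = R/(γ−1) = 27.71 J/(mol·K).
ΔU = 3.71 × 27.71 × (104.6 − 243) = -14230 J.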